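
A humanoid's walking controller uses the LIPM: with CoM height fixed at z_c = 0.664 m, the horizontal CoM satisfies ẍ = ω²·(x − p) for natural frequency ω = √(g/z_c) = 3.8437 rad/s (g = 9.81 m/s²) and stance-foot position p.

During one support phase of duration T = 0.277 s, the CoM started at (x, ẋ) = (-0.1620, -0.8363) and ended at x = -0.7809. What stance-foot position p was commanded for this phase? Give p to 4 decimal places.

p = 0.3858

ωT = 3.8437·0.277 = 1.064705; cosh(ωT) = 1.622406, sinh(ωT) = 1.277577
x(T) = p + (x₀−p)·cosh(ωT) + (ẋ₀/ω)·sinh(ωT) ⇒ p·(1 − cosh) = x(T) − x₀·cosh − (ẋ₀/ω)·sinh
numerator   = -0.7809 − (-0.1620)·1.622406 − (-0.8363/3.8437)·1.277577 = -0.240099
denominator = 1 − 1.622406 = -0.622406
p = -0.240099 / -0.622406 = 0.3858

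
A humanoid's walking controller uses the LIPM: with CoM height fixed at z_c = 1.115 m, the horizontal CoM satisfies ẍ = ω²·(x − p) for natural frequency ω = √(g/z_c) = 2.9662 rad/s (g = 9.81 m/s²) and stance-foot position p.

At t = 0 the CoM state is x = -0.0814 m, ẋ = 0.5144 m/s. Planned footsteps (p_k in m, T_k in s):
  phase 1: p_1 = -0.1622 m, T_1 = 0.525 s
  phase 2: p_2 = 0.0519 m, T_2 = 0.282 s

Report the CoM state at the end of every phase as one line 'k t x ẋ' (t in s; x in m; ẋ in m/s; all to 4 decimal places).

1 0.5250 0.4313 1.8183
2 0.8070 1.1466 3.5473

phase 1: p=-0.1622, T=0.525, ωT=1.557255, cosh=2.478245, sinh=2.267531; start (x,ẋ)=(-0.081400, 0.514400) → end (x,ẋ)=(0.431279, 1.818266)
phase 2: p=0.0519, T=0.282, ωT=0.836468, cosh=1.370719, sinh=0.937482; start (x,ẋ)=(0.431279, 1.818266) → end (x,ẋ)=(1.146593, 3.547293)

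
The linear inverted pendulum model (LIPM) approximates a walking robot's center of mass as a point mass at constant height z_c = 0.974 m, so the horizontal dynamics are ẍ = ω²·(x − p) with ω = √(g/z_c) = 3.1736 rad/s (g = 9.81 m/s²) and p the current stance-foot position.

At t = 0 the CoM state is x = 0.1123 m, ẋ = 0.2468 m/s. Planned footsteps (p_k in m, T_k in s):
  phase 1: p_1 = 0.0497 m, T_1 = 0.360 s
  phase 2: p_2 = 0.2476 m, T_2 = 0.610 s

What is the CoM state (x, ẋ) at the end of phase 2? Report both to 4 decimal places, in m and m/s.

phase 1: p=0.0497, T=0.360, ωT=1.142496, cosh=1.726802, sinh=1.407780; start (x,ẋ)=(0.112300, 0.246800) → end (x,ẋ)=(0.267276, 0.705855)
phase 2: p=0.2476, T=0.610, ωT=1.935896, cosh=3.537273, sinh=3.392978; start (x,ẋ)=(0.267276, 0.705855) → end (x,ẋ)=(1.071847, 2.708672)

x = 1.0718, ẋ = 2.7087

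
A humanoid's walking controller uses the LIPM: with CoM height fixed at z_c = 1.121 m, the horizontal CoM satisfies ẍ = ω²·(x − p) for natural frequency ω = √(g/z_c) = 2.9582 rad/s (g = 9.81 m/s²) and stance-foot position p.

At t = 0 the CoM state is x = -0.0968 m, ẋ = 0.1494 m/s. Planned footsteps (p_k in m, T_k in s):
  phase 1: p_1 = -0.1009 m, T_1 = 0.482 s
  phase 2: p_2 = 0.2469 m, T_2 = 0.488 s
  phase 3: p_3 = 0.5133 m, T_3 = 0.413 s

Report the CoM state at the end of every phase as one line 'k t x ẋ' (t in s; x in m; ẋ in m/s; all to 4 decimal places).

phase 1: p=-0.1009, T=0.482, ωT=1.425852, cosh=2.200854, sinh=1.960550; start (x,ẋ)=(-0.096800, 0.149400) → end (x,ẋ)=(0.007138, 0.352586)
phase 2: p=0.2469, T=0.488, ωT=1.443602, cosh=2.236000, sinh=1.999924; start (x,ẋ)=(0.007138, 0.352586) → end (x,ẋ)=(-0.050837, -0.630088)
phase 3: p=0.5133, T=0.413, ωT=1.221737, cosh=1.843896, sinh=1.549179; start (x,ẋ)=(-0.050837, -0.630088) → end (x,ẋ)=(-0.856881, -3.747133)

1 0.4820 0.0071 0.3526
2 0.9700 -0.0508 -0.6301
3 1.3830 -0.8569 -3.7471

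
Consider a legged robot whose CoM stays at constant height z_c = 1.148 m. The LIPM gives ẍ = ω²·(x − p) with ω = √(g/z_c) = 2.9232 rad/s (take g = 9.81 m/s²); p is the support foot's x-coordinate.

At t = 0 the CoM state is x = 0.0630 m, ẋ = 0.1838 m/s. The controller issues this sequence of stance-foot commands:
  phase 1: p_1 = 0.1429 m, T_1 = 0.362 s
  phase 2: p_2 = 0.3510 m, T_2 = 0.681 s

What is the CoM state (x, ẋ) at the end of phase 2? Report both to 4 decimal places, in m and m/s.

phase 1: p=0.1429, T=0.362, ωT=1.058198, cosh=1.614128, sinh=1.267048; start (x,ẋ)=(0.063000, 0.183800) → end (x,ẋ)=(0.093598, 0.000740)
phase 2: p=0.3510, T=0.681, ωT=1.990699, cosh=3.728625, sinh=3.592025; start (x,ẋ)=(0.093598, 0.000740) → end (x,ẋ)=(-0.607844, -2.700009)

x = -0.6078, ẋ = -2.7000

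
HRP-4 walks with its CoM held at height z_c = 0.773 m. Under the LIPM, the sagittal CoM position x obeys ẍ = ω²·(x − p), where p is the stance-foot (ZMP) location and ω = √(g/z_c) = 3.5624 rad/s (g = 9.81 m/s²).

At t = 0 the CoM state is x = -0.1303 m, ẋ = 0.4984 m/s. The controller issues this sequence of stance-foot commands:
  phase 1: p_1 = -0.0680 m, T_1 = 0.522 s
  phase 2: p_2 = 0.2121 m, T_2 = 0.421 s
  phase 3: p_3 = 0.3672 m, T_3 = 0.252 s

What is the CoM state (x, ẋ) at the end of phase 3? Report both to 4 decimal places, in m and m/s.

phase 1: p=-0.0680, T=0.522, ωT=1.859573, cosh=3.288366, sinh=3.132627; start (x,ẋ)=(-0.130300, 0.498400) → end (x,ẋ)=(0.165407, 0.943674)
phase 2: p=0.2121, T=0.421, ωT=1.499770, cosh=2.351921, sinh=2.128739; start (x,ẋ)=(0.165407, 0.943674) → end (x,ẋ)=(0.666182, 1.865355)
phase 3: p=0.3672, T=0.252, ωT=0.897725, cosh=1.430755, sinh=1.023259; start (x,ẋ)=(0.666182, 1.865355) → end (x,ẋ)=(1.330772, 3.758731)

x = 1.3308, ẋ = 3.7587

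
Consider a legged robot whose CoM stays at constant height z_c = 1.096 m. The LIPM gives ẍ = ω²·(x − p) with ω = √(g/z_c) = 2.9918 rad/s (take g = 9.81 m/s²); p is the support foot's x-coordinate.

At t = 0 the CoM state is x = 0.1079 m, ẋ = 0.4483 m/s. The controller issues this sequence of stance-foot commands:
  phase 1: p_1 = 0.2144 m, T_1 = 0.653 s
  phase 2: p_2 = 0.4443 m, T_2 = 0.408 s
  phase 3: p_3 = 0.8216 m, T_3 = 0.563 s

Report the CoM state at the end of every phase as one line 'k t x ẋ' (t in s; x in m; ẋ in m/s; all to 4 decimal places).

phase 1: p=0.2144, T=0.653, ωT=1.953645, cosh=3.598057, sinh=3.456300; start (x,ẋ)=(0.107900, 0.448300) → end (x,ẋ)=(0.349109, 0.511739)
phase 2: p=0.4443, T=0.408, ωT=1.220654, cosh=1.842221, sinh=1.547184; start (x,ẋ)=(0.349109, 0.511739) → end (x,ẋ)=(0.533579, 0.502111)
phase 3: p=0.8216, T=0.563, ωT=1.684383, cosh=2.787343, sinh=2.601784; start (x,ẋ)=(0.533579, 0.502111) → end (x,ẋ)=(0.455441, -0.842408)

1 0.6530 0.3491 0.5117
2 1.0610 0.5336 0.5021
3 1.6240 0.4554 -0.8424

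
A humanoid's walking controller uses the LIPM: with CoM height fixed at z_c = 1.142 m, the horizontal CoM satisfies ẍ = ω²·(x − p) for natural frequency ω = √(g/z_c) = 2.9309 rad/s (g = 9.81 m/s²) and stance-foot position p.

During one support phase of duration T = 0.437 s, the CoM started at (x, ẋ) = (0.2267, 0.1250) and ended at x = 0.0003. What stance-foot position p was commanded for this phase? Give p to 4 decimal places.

p = 0.5434

ωT = 2.9309·0.437 = 1.280803; cosh(ωT) = 1.938672, sinh(ωT) = 1.660858
x(T) = p + (x₀−p)·cosh(ωT) + (ẋ₀/ω)·sinh(ωT) ⇒ p·(1 − cosh) = x(T) − x₀·cosh − (ẋ₀/ω)·sinh
numerator   = 0.0003 − (0.2267)·1.938672 − (0.1250/2.9309)·1.660858 = -0.510031
denominator = 1 − 1.938672 = -0.938672
p = -0.510031 / -0.938672 = 0.5434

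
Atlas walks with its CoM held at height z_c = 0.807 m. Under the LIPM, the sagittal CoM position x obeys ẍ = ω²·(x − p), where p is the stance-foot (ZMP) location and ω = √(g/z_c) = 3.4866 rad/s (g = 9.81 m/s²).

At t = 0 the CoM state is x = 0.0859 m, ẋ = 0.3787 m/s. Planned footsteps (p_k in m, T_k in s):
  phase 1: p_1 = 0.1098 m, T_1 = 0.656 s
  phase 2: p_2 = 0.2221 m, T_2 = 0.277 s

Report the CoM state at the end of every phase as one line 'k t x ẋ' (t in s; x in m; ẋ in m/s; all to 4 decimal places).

1 0.6560 0.5202 1.4778
2 0.9330 1.1464 3.3895

phase 1: p=0.1098, T=0.656, ωT=2.287210, cosh=4.974485, sinh=4.872936; start (x,ẋ)=(0.085900, 0.378700) → end (x,ẋ)=(0.520188, 1.477777)
phase 2: p=0.2221, T=0.277, ωT=0.965788, cosh=1.503770, sinh=1.123087; start (x,ẋ)=(0.520188, 1.477777) → end (x,ẋ)=(1.146370, 3.389476)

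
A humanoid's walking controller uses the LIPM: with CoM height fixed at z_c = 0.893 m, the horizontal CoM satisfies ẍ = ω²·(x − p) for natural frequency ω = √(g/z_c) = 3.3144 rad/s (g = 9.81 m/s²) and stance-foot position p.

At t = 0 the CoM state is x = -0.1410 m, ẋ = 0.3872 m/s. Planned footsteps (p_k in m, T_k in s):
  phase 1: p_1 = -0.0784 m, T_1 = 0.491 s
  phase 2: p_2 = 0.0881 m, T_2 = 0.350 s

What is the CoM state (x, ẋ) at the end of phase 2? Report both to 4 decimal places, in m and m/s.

phase 1: p=-0.0784, T=0.491, ωT=1.627370, cosh=2.643458, sinh=2.447013; start (x,ẋ)=(-0.141000, 0.387200) → end (x,ẋ)=(0.041988, 0.515837)
phase 2: p=0.0881, T=0.350, ωT=1.160040, cosh=1.751767, sinh=1.438294; start (x,ẋ)=(0.041988, 0.515837) → end (x,ẋ)=(0.231172, 0.683809)

x = 0.2312, ẋ = 0.6838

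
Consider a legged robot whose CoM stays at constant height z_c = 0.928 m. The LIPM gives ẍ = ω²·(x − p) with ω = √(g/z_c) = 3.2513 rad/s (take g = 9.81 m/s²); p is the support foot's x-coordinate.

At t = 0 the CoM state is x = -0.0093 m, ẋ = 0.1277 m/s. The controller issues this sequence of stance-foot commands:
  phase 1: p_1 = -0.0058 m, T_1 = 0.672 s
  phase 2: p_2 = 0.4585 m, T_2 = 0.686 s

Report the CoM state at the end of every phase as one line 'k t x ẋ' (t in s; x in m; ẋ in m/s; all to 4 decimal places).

1 0.6720 0.1508 0.5248
2 1.3580 -0.2471 -2.1301

phase 1: p=-0.0058, T=0.672, ωT=2.184874, cosh=4.501008, sinh=4.388516; start (x,ẋ)=(-0.009300, 0.127700) → end (x,ẋ)=(0.150812, 0.524839)
phase 2: p=0.4585, T=0.686, ωT=2.230392, cosh=4.705498, sinh=4.598012; start (x,ẋ)=(0.150812, 0.524839) → end (x,ẋ)=(-0.247091, -2.130149)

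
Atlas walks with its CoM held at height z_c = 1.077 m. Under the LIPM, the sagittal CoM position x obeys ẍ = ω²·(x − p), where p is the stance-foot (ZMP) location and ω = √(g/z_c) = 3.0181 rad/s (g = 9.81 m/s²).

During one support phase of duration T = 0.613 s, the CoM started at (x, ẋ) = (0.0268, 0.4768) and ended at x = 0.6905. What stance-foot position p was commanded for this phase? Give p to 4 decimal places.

p = -0.0501

ωT = 3.0181·0.613 = 1.850095; cosh(ωT) = 3.258824, sinh(ωT) = 3.101602
x(T) = p + (x₀−p)·cosh(ωT) + (ẋ₀/ω)·sinh(ωT) ⇒ p·(1 − cosh) = x(T) − x₀·cosh − (ẋ₀/ω)·sinh
numerator   = 0.6905 − (0.0268)·3.258824 − (0.4768/3.0181)·3.101602 = 0.113172
denominator = 1 − 3.258824 = -2.258824
p = 0.113172 / -2.258824 = -0.0501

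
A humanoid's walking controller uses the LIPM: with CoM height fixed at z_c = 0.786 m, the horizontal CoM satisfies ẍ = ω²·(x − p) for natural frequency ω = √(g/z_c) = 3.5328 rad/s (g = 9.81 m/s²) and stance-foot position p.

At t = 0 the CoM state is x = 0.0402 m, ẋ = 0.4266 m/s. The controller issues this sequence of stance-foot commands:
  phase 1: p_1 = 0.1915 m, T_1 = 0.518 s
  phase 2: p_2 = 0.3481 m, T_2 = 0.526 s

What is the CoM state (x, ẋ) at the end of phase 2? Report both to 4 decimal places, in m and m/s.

x = -0.7801, ẋ = -3.8755

phase 1: p=0.1915, T=0.518, ωT=1.829990, cosh=3.197121, sinh=3.036706; start (x,ẋ)=(0.040200, 0.426600) → end (x,ẋ)=(0.074470, -0.259266)
phase 2: p=0.3481, T=0.526, ωT=1.858253, cosh=3.284234, sinh=3.128289; start (x,ẋ)=(0.074470, -0.259266) → end (x,ẋ)=(-0.780144, -3.875542)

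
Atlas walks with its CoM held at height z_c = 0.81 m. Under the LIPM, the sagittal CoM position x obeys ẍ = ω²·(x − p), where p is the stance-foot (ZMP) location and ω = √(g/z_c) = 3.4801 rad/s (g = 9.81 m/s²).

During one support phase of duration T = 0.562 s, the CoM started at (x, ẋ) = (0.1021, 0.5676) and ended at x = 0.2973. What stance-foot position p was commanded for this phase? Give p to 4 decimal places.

ωT = 3.4801·0.562 = 1.955816; cosh(ωT) = 3.605568, sinh(ωT) = 3.464119
x(T) = p + (x₀−p)·cosh(ωT) + (ẋ₀/ω)·sinh(ωT) ⇒ p·(1 − cosh) = x(T) − x₀·cosh − (ẋ₀/ω)·sinh
numerator   = 0.2973 − (0.1021)·3.605568 − (0.5676/3.4801)·3.464119 = -0.635822
denominator = 1 − 3.605568 = -2.605568
p = -0.635822 / -2.605568 = 0.2440

p = 0.2440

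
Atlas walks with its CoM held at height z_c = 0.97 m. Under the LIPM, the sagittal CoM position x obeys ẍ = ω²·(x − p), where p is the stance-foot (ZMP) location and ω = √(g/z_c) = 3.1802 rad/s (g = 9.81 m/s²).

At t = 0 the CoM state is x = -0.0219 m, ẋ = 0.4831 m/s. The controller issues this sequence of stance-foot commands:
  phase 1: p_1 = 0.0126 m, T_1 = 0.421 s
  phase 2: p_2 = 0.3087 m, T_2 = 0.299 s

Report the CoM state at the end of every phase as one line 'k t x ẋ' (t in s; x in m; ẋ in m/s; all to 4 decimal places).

1 0.4210 0.2121 0.7899
2 0.7200 0.4385 0.8366

phase 1: p=0.0126, T=0.421, ωT=1.338864, cosh=2.038426, sinh=1.776283; start (x,ẋ)=(-0.021900, 0.483100) → end (x,ẋ)=(0.212107, 0.789875)
phase 2: p=0.3087, T=0.299, ωT=0.950880, cosh=1.487193, sinh=1.100792; start (x,ẋ)=(0.212107, 0.789875) → end (x,ẋ)=(0.438455, 0.836550)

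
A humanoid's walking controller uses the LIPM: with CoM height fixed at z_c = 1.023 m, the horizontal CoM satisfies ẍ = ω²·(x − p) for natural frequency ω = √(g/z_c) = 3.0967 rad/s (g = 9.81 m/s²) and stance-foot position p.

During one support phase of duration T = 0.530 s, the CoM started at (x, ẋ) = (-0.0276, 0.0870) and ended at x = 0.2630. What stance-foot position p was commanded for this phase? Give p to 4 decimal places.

ωT = 3.0967·0.530 = 1.641251; cosh(ωT) = 2.677680, sinh(ωT) = 2.483943
x(T) = p + (x₀−p)·cosh(ωT) + (ẋ₀/ω)·sinh(ωT) ⇒ p·(1 − cosh) = x(T) − x₀·cosh − (ẋ₀/ω)·sinh
numerator   = 0.2630 − (-0.0276)·2.677680 − (0.0870/3.0967)·2.483943 = 0.267119
denominator = 1 − 2.677680 = -1.677680
p = 0.267119 / -1.677680 = -0.1592

p = -0.1592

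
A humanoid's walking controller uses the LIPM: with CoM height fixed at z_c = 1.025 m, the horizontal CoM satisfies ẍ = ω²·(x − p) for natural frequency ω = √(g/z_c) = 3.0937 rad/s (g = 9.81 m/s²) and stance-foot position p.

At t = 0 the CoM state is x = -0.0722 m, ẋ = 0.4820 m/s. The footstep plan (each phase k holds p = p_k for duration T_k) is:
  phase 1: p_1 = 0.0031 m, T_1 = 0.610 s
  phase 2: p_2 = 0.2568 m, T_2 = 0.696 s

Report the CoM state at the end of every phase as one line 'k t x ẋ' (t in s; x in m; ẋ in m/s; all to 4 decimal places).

phase 1: p=0.0031, T=0.610, ωT=1.887157, cosh=3.376039, sinh=3.224537; start (x,ẋ)=(-0.072200, 0.482000) → end (x,ẋ)=(0.251269, 0.876077)
phase 2: p=0.2568, T=0.696, ωT=2.153215, cosh=4.364308, sinh=4.248197; start (x,ẋ)=(0.251269, 0.876077) → end (x,ẋ)=(1.435668, 3.750774)

1 0.6100 0.2513 0.8761
2 1.3060 1.4357 3.7508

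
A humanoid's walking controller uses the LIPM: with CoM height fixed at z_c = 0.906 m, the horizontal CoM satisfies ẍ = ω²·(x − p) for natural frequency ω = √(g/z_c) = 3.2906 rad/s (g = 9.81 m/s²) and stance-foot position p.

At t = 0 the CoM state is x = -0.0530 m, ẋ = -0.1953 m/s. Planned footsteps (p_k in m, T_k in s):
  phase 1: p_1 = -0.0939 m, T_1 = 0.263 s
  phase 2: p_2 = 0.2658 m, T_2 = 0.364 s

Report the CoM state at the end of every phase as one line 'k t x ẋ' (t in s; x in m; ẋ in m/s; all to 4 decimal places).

1 0.2630 -0.0947 -0.1415
2 0.6270 -0.4505 -2.0418

phase 1: p=-0.0939, T=0.263, ωT=0.865428, cosh=1.398447, sinh=0.977575; start (x,ẋ)=(-0.053000, -0.195300) → end (x,ẋ)=(-0.094723, -0.141549)
phase 2: p=0.2658, T=0.364, ωT=1.197778, cosh=1.807307, sinh=1.505443; start (x,ẋ)=(-0.094723, -0.141549) → end (x,ẋ)=(-0.450535, -2.041787)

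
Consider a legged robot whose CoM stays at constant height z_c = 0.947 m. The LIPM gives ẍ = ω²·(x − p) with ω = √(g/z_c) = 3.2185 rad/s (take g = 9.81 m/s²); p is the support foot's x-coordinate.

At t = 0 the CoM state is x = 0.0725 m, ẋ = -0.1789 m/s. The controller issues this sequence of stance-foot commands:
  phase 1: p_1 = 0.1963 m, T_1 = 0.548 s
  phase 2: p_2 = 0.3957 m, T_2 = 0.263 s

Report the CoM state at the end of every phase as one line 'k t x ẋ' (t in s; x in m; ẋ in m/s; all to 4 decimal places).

phase 1: p=0.1963, T=0.548, ωT=1.763738, cosh=3.002804, sinh=2.831401; start (x,ẋ)=(0.072500, -0.178900) → end (x,ẋ)=(-0.332830, -1.665374)
phase 2: p=0.3957, T=0.263, ωT=0.846466, cosh=1.380160, sinh=0.951232; start (x,ẋ)=(-0.332830, -1.665374) → end (x,ẋ)=(-1.101992, -4.528907)

1 0.5480 -0.3328 -1.6654
2 0.8110 -1.1020 -4.5289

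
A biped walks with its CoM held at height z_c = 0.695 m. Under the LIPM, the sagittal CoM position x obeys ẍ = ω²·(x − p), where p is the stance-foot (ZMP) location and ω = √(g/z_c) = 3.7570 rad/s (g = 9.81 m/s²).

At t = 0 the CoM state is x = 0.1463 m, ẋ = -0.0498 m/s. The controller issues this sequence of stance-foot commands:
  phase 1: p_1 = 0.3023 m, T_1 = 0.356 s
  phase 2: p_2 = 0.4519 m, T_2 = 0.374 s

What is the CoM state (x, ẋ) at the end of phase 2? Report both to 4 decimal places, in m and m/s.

x = -1.1900, ẋ = -5.9961

phase 1: p=0.3023, T=0.356, ωT=1.337492, cosh=2.035990, sinh=1.773487; start (x,ẋ)=(0.146300, -0.049800) → end (x,ẋ)=(-0.038823, -1.140819)
phase 2: p=0.4519, T=0.374, ωT=1.405118, cosh=2.160673, sinh=1.915335; start (x,ẋ)=(-0.038823, -1.140819) → end (x,ẋ)=(-1.189985, -5.996133)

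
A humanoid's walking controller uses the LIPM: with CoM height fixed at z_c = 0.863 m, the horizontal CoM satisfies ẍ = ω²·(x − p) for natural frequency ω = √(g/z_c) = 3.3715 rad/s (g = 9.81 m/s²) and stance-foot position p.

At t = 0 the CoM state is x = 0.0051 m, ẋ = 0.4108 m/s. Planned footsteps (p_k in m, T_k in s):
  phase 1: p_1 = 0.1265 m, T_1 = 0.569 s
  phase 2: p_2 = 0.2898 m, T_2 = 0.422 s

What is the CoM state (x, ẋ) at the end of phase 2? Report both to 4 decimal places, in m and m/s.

phase 1: p=0.1265, T=0.569, ωT=1.918384, cosh=3.478393, sinh=3.331549; start (x,ẋ)=(0.005100, 0.410800) → end (x,ẋ)=(0.110155, 0.065321)
phase 2: p=0.2898, T=0.422, ωT=1.422773, cosh=2.194827, sinh=1.953782; start (x,ẋ)=(0.110155, 0.065321) → end (x,ẋ)=(-0.066636, -1.039984)

x = -0.0666, ẋ = -1.0400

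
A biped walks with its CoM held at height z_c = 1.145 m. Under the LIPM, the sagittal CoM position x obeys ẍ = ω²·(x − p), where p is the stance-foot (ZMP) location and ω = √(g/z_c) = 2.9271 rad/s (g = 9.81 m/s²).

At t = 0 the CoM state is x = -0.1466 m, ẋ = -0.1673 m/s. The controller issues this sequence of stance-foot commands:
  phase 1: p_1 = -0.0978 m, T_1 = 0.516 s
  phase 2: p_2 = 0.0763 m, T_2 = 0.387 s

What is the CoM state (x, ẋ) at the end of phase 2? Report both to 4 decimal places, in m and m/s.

phase 1: p=-0.0978, T=0.516, ωT=1.510384, cosh=2.374646, sinh=2.153821; start (x,ẋ)=(-0.146600, -0.167300) → end (x,ẋ)=(-0.336786, -0.704936)
phase 2: p=0.0763, T=0.387, ωT=1.132788, cosh=1.713216, sinh=1.391082; start (x,ẋ)=(-0.336786, -0.704936) → end (x,ẋ)=(-0.966420, -2.889724)

x = -0.9664, ẋ = -2.8897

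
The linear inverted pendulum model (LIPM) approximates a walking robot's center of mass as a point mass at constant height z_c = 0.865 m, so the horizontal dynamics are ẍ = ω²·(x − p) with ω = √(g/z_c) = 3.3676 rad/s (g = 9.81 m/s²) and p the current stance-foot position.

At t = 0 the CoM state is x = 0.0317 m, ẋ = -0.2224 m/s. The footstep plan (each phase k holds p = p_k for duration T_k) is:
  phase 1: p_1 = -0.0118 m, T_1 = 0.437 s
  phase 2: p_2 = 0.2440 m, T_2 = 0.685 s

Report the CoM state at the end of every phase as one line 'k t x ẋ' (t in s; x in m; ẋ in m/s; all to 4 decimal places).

phase 1: p=-0.0118, T=0.437, ωT=1.471641, cosh=2.292964, sinh=2.063415; start (x,ẋ)=(0.031700, -0.222400) → end (x,ẋ)=(-0.048326, -0.207684)
phase 2: p=0.2440, T=0.685, ωT=2.306806, cosh=5.070939, sinh=4.971360; start (x,ẋ)=(-0.048326, -0.207684) → end (x,ẋ)=(-1.544959, -5.947149)

1 0.4370 -0.0483 -0.2077
2 1.1220 -1.5450 -5.9471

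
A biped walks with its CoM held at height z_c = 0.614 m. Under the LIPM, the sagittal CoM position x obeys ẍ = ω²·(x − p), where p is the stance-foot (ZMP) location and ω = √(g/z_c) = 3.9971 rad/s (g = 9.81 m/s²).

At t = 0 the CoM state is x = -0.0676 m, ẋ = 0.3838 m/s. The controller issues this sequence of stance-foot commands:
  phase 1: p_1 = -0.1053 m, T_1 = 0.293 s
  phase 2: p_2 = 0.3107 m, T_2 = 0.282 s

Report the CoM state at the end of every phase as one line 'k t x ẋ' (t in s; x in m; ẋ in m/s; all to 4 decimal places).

1 0.2930 0.1013 0.8982
2 0.5750 0.2641 0.3757

phase 1: p=-0.1053, T=0.293, ωT=1.171150, cosh=1.767856, sinh=1.457845; start (x,ẋ)=(-0.067600, 0.383800) → end (x,ẋ)=(0.101330, 0.898187)
phase 2: p=0.3107, T=0.282, ωT=1.127182, cosh=1.705445, sinh=1.381501; start (x,ẋ)=(0.101330, 0.898187) → end (x,ẋ)=(0.264067, 0.375668)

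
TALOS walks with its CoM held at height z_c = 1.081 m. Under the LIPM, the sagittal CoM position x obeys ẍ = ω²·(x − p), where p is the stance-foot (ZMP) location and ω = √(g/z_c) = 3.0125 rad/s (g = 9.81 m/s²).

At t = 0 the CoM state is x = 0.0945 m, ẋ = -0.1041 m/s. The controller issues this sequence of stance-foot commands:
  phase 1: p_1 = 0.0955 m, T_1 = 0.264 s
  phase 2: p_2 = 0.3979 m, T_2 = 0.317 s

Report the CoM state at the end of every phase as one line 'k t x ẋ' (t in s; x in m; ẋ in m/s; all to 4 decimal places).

1 0.2640 0.0637 -0.1415
2 0.5810 -0.1526 -1.3254

phase 1: p=0.0955, T=0.264, ωT=0.795300, cosh=1.333276, sinh=0.881830; start (x,ẋ)=(0.094500, -0.104100) → end (x,ẋ)=(0.063694, -0.141451)
phase 2: p=0.3979, T=0.317, ωT=0.954963, cosh=1.491700, sinh=1.106873; start (x,ẋ)=(0.063694, -0.141451) → end (x,ẋ)=(-0.152607, -1.325396)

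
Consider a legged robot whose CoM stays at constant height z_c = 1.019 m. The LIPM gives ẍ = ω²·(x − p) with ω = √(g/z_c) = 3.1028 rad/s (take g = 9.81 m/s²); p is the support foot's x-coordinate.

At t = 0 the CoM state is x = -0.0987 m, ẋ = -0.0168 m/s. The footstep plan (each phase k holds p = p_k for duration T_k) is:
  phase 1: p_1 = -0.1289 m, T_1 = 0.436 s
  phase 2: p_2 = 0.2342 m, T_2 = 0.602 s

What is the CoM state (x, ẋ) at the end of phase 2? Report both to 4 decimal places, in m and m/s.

phase 1: p=-0.1289, T=0.436, ωT=1.352821, cosh=2.063416, sinh=1.804906; start (x,ẋ)=(-0.098700, -0.016800) → end (x,ẋ)=(-0.076357, 0.134463)
phase 2: p=0.2342, T=0.602, ωT=1.867886, cosh=3.314521, sinh=3.160071; start (x,ẋ)=(-0.076357, 0.134463) → end (x,ẋ)=(-0.658205, -2.599358)

x = -0.6582, ẋ = -2.5994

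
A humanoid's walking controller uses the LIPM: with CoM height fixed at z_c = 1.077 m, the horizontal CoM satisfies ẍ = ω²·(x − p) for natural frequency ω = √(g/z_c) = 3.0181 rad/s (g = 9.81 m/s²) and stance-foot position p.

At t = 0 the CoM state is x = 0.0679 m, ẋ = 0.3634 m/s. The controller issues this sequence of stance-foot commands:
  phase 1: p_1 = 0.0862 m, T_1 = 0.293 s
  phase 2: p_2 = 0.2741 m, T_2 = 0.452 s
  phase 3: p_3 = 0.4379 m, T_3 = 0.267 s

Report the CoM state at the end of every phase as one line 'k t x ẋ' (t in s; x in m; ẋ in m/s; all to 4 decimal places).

phase 1: p=0.0862, T=0.293, ωT=0.884303, cosh=1.417149, sinh=1.004148; start (x,ẋ)=(0.067900, 0.363400) → end (x,ẋ)=(0.181172, 0.459532)
phase 2: p=0.2741, T=0.452, ωT=1.364181, cosh=2.084054, sinh=1.828464; start (x,ẋ)=(0.181172, 0.459532) → end (x,ẋ)=(0.358833, 0.444869)
phase 3: p=0.4379, T=0.267, ωT=0.805833, cosh=1.342638, sinh=0.895922; start (x,ẋ)=(0.358833, 0.444869) → end (x,ẋ)=(0.463802, 0.383504)

1 0.2930 0.1812 0.4595
2 0.7450 0.3588 0.4449
3 1.0120 0.4638 0.3835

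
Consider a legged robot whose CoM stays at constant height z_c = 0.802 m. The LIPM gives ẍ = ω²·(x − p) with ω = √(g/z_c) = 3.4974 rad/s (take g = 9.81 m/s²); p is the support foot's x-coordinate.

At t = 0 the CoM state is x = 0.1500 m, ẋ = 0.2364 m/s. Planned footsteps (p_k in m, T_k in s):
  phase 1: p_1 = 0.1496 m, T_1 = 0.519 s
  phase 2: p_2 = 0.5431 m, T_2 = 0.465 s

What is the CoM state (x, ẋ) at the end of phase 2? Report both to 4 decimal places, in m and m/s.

x = 0.5646, ẋ = 0.3535

phase 1: p=0.1496, T=0.519, ωT=1.815151, cosh=3.152407, sinh=2.989594; start (x,ẋ)=(0.150000, 0.236400) → end (x,ẋ)=(0.352937, 0.749411)
phase 2: p=0.5431, T=0.465, ωT=1.626291, cosh=2.640819, sinh=2.444161; start (x,ẋ)=(0.352937, 0.749411) → end (x,ẋ)=(0.564640, 0.353505)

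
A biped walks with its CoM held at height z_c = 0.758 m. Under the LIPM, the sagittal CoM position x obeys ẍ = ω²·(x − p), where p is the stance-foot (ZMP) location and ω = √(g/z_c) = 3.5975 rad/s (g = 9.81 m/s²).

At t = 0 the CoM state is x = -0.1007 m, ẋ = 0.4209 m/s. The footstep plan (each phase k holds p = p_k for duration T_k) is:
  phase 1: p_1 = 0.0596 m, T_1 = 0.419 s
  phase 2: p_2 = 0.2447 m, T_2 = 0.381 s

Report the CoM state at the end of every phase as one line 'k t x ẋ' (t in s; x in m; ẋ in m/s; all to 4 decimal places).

phase 1: p=0.0596, T=0.419, ωT=1.507353, cosh=2.368129, sinh=2.146633; start (x,ẋ)=(-0.100700, 0.420900) → end (x,ẋ)=(-0.068859, -0.241173)
phase 2: p=0.2447, T=0.381, ωT=1.370648, cosh=2.095921, sinh=1.841979; start (x,ẋ)=(-0.068859, -0.241173) → end (x,ẋ)=(-0.535981, -2.583288)

1 0.4190 -0.0689 -0.2412
2 0.8000 -0.5360 -2.5833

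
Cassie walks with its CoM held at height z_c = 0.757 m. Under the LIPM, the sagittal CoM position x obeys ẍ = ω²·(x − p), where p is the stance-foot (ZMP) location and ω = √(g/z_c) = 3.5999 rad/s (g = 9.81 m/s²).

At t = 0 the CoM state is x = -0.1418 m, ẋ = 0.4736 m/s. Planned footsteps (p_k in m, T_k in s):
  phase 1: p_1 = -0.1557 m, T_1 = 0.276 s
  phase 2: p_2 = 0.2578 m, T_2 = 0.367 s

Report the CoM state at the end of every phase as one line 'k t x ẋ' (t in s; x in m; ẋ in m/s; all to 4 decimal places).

1 0.2760 0.0190 0.7856
2 0.6430 0.1582 0.0803

phase 1: p=-0.1557, T=0.276, ωT=0.993572, cosh=1.535559, sinh=1.165307; start (x,ẋ)=(-0.141800, 0.473600) → end (x,ẋ)=(0.018951, 0.785551)
phase 2: p=0.2578, T=0.367, ωT=1.321163, cosh=2.007302, sinh=1.740477; start (x,ẋ)=(0.018951, 0.785551) → end (x,ẋ)=(0.158156, 0.080320)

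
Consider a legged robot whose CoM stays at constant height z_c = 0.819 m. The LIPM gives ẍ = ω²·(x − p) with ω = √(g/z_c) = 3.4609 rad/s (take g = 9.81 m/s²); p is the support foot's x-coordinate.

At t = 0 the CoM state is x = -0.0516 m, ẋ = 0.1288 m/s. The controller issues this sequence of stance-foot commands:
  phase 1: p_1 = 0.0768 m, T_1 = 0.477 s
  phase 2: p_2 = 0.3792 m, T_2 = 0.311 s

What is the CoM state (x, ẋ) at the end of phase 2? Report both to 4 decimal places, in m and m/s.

phase 1: p=0.0768, T=0.477, ωT=1.650849, cosh=2.701645, sinh=2.509759; start (x,ẋ)=(-0.051600, 0.128800) → end (x,ẋ)=(-0.176689, -0.767313)
phase 2: p=0.3792, T=0.311, ωT=1.076340, cosh=1.637381, sinh=1.296540; start (x,ẋ)=(-0.176689, -0.767313) → end (x,ẋ)=(-0.818457, -3.750766)

x = -0.8185, ẋ = -3.7508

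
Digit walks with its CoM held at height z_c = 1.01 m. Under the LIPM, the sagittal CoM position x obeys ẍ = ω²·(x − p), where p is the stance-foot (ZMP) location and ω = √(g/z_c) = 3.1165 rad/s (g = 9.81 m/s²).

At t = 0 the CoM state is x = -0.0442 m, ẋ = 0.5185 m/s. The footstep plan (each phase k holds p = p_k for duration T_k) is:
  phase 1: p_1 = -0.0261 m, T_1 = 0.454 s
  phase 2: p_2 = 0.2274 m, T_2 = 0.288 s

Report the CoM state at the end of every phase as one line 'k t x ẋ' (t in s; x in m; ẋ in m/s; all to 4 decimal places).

1 0.4540 0.2566 1.0208
2 0.7420 0.6043 1.5536

phase 1: p=-0.0261, T=0.454, ωT=1.414891, cosh=2.179495, sinh=1.936543; start (x,ẋ)=(-0.044200, 0.518500) → end (x,ẋ)=(0.256639, 1.020830)
phase 2: p=0.2274, T=0.288, ωT=0.897552, cosh=1.430578, sinh=1.023012; start (x,ẋ)=(0.256639, 1.020830) → end (x,ẋ)=(0.604322, 1.553596)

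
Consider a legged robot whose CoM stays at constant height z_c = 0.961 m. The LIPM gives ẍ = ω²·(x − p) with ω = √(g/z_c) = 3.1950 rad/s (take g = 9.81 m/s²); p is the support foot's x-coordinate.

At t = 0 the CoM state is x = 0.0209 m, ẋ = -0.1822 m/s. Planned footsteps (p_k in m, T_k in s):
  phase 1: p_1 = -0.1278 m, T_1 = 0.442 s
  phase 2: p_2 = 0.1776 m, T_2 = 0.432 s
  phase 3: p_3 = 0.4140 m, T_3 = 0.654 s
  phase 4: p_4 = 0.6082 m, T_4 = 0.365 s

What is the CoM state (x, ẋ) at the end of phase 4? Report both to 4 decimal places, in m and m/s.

x = 0.8511, ẋ = 1.0065

phase 1: p=-0.1278, T=0.442, ωT=1.412190, cosh=2.174272, sinh=1.930663; start (x,ẋ)=(0.020900, -0.182200) → end (x,ẋ)=(0.085415, 0.521099)
phase 2: p=0.1776, T=0.432, ωT=1.380240, cosh=2.113687, sinh=1.862169; start (x,ẋ)=(0.085415, 0.521099) → end (x,ẋ)=(0.286466, 0.552974)
phase 3: p=0.4140, T=0.654, ωT=2.089530, cosh=4.102431, sinh=3.978685; start (x,ẋ)=(0.286466, 0.552974) → end (x,ẋ)=(0.579413, 0.647345)
phase 4: p=0.6082, T=0.365, ωT=1.166175, cosh=1.760624, sinh=1.449068; start (x,ẋ)=(0.579413, 0.647345) → end (x,ẋ)=(0.851115, 1.006453)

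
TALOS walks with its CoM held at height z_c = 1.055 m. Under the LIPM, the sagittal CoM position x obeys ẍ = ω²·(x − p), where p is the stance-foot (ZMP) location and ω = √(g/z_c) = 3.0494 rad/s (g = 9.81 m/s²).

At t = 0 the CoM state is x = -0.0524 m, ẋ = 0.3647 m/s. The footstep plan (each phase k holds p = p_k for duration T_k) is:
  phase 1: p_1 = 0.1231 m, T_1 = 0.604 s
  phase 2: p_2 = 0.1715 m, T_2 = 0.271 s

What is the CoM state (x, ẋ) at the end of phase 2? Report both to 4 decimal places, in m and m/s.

phase 1: p=0.1231, T=0.604, ωT=1.841838, cosh=3.233323, sinh=3.074797; start (x,ẋ)=(-0.052400, 0.364700) → end (x,ẋ)=(-0.076611, -0.466345)
phase 2: p=0.1715, T=0.271, ωT=0.826387, cosh=1.361338, sinh=0.923711; start (x,ẋ)=(-0.076611, -0.466345) → end (x,ẋ)=(-0.307526, -1.333723)

x = -0.3075, ẋ = -1.3337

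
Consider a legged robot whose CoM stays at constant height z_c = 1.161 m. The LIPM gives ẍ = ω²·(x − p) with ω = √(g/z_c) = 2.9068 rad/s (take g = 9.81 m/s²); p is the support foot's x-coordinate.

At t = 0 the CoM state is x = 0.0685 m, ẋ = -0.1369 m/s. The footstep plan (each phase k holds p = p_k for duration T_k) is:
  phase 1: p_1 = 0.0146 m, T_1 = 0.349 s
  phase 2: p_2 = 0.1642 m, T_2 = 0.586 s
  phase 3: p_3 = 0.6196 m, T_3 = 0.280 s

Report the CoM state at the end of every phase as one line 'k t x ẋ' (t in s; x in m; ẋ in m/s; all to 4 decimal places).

1 0.3490 0.0423 -0.0260
2 0.9350 -0.2054 -1.0145
3 1.2150 -0.8106 -3.5441

phase 1: p=0.0146, T=0.349, ωT=1.014473, cosh=1.560252, sinh=1.197658; start (x,ẋ)=(0.068500, -0.136900) → end (x,ẋ)=(0.042292, -0.025954)
phase 2: p=0.1642, T=0.586, ωT=1.703385, cosh=2.837287, sinh=2.655220; start (x,ẋ)=(0.042292, -0.025954) → end (x,ẋ)=(-0.205395, -1.014547)
phase 3: p=0.6196, T=0.280, ωT=0.813904, cosh=1.349913, sinh=0.906788; start (x,ẋ)=(-0.205395, -1.014547) → end (x,ẋ)=(-0.810563, -3.544114)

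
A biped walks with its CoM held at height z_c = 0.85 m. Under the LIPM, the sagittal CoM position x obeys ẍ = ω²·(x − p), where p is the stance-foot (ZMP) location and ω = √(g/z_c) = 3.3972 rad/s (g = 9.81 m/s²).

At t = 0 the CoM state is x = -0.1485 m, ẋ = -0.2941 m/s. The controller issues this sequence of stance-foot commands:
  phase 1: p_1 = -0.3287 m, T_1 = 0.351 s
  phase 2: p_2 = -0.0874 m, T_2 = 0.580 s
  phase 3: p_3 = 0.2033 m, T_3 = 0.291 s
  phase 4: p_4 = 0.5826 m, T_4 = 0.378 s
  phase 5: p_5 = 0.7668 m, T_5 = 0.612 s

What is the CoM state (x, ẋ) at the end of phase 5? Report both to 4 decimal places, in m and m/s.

x = 1.9617, ẋ = 4.1957

phase 1: p=-0.3287, T=0.351, ωT=1.192417, cosh=1.799262, sinh=1.495775; start (x,ẋ)=(-0.148500, -0.294100) → end (x,ẋ)=(-0.133964, 0.386514)
phase 2: p=-0.0874, T=0.580, ωT=1.970376, cosh=3.656389, sinh=3.516984; start (x,ẋ)=(-0.133964, 0.386514) → end (x,ẋ)=(0.142485, 0.856900)
phase 3: p=0.2033, T=0.291, ωT=0.988585, cosh=1.529766, sinh=1.157663; start (x,ẋ)=(0.142485, 0.856900) → end (x,ẋ)=(0.402273, 1.071683)
phase 4: p=0.5826, T=0.378, ωT=1.284142, cosh=1.944227, sinh=1.667339; start (x,ẋ)=(0.402273, 1.071683) → end (x,ẋ)=(0.757984, 1.062174)
phase 5: p=0.7668, T=0.612, ωT=2.079086, cosh=4.061102, sinh=3.936057; start (x,ẋ)=(0.757984, 1.062174) → end (x,ẋ)=(1.961651, 4.195713)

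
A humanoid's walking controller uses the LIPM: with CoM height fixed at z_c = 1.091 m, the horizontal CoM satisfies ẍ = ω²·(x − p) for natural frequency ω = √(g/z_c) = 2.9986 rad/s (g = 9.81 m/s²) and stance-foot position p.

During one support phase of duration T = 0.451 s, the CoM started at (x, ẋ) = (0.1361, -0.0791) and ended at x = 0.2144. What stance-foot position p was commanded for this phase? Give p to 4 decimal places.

p = 0.0176

ωT = 2.9986·0.451 = 1.352369; cosh(ωT) = 2.062600, sinh(ωT) = 1.803973
x(T) = p + (x₀−p)·cosh(ωT) + (ẋ₀/ω)·sinh(ωT) ⇒ p·(1 − cosh) = x(T) − x₀·cosh − (ẋ₀/ω)·sinh
numerator   = 0.2144 − (0.1361)·2.062600 − (-0.0791/2.9986)·1.803973 = -0.018733
denominator = 1 − 2.062600 = -1.062600
p = -0.018733 / -1.062600 = 0.0176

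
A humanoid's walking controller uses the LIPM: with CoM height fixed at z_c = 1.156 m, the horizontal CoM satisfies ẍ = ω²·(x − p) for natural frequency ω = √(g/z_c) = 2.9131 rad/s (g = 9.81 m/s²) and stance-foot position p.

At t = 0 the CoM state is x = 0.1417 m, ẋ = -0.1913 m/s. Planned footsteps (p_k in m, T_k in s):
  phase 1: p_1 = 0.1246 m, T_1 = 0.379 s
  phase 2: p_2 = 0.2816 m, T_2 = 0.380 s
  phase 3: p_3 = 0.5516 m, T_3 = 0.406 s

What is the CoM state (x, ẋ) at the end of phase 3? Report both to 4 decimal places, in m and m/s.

phase 1: p=0.1246, T=0.379, ωT=1.104065, cosh=1.673962, sinh=1.342441; start (x,ẋ)=(0.141700, -0.191300) → end (x,ẋ)=(0.065068, -0.253356)
phase 2: p=0.2816, T=0.380, ωT=1.106978, cosh=1.677879, sinh=1.347323; start (x,ẋ)=(0.065068, -0.253356) → end (x,ẋ)=(-0.198893, -1.274965)
phase 3: p=0.5516, T=0.406, ωT=1.182719, cosh=1.784839, sinh=1.478395; start (x,ẋ)=(-0.198893, -1.274965) → end (x,ẋ)=(-1.434952, -5.507763)

x = -1.4350, ẋ = -5.5078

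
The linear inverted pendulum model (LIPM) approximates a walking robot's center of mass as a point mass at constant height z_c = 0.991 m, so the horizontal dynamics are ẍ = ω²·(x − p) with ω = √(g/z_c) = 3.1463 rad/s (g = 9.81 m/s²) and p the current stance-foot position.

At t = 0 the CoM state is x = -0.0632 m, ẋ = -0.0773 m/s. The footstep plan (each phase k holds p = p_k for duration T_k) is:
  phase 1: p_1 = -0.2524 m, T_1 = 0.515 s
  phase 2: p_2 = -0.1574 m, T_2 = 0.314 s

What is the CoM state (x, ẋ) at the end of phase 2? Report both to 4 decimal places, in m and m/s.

x = 0.8227, ẋ = 3.1455

phase 1: p=-0.2524, T=0.515, ωT=1.620345, cosh=2.626331, sinh=2.428500; start (x,ẋ)=(-0.063200, -0.077300) → end (x,ẋ)=(0.184837, 1.242622)
phase 2: p=-0.1574, T=0.314, ωT=0.987938, cosh=1.529017, sinh=1.156674; start (x,ẋ)=(0.184837, 1.242622) → end (x,ẋ)=(0.822712, 3.145475)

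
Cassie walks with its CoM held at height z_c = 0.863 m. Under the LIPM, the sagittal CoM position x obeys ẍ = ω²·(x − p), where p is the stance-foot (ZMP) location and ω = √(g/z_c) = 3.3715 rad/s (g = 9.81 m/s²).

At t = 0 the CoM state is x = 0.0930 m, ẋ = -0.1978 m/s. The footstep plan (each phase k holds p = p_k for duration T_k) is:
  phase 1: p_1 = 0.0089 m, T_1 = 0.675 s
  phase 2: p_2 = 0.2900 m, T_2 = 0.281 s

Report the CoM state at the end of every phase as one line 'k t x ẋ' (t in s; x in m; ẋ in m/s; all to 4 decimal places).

1 0.6750 0.1400 0.3926
2 0.9560 0.1951 0.0285

phase 1: p=0.0089, T=0.675, ωT=2.275763, cosh=4.919029, sinh=4.816310; start (x,ẋ)=(0.093000, -0.197800) → end (x,ẋ)=(0.140026, 0.392648)
phase 2: p=0.2900, T=0.281, ωT=0.947392, cosh=1.483362, sinh=1.095611; start (x,ẋ)=(0.140026, 0.392648) → end (x,ẋ)=(0.195130, 0.028457)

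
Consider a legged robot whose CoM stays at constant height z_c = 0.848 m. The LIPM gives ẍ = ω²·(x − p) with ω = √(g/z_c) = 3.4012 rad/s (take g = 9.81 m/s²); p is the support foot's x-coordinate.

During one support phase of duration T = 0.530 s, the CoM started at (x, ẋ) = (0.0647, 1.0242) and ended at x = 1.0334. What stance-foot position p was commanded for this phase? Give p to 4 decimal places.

ωT = 3.4012·0.530 = 1.802636; cosh(ωT) = 3.115240, sinh(ωT) = 2.950376
x(T) = p + (x₀−p)·cosh(ωT) + (ẋ₀/ω)·sinh(ωT) ⇒ p·(1 − cosh) = x(T) − x₀·cosh − (ẋ₀/ω)·sinh
numerator   = 1.0334 − (0.0647)·3.115240 − (1.0242/3.4012)·2.950376 = -0.056600
denominator = 1 − 3.115240 = -2.115240
p = -0.056600 / -2.115240 = 0.0268

p = 0.0268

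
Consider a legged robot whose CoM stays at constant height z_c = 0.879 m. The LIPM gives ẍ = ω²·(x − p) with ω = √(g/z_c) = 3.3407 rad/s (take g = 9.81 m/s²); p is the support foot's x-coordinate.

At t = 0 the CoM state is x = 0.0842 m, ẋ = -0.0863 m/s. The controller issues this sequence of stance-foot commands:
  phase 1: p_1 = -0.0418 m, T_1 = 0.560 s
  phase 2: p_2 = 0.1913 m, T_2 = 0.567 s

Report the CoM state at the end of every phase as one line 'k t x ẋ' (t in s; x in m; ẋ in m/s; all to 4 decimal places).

1 0.5600 0.2951 1.0474
2 1.1270 1.5625 4.6863

phase 1: p=-0.0418, T=0.560, ωT=1.870792, cosh=3.323719, sinh=3.169718; start (x,ẋ)=(0.084200, -0.086300) → end (x,ẋ)=(0.295106, 1.047387)
phase 2: p=0.1913, T=0.567, ωT=1.894177, cosh=3.398759, sinh=3.248316; start (x,ẋ)=(0.295106, 1.047387) → end (x,ẋ)=(1.562532, 4.686276)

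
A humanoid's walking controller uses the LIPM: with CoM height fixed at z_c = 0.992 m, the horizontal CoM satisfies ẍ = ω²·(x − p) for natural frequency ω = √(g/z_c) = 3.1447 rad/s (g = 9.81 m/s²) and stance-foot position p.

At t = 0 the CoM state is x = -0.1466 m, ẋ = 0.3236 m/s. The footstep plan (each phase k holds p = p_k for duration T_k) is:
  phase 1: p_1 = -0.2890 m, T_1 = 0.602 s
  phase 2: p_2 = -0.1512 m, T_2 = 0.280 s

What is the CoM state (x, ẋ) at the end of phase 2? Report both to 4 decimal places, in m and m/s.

x = 1.6197, ẋ = 5.7410

phase 1: p=-0.2890, T=0.602, ωT=1.893109, cosh=3.395293, sinh=3.244690; start (x,ẋ)=(-0.146600, 0.323600) → end (x,ẋ)=(0.528379, 2.551706)
phase 2: p=-0.1512, T=0.280, ωT=0.880516, cosh=1.413356, sinh=0.998788; start (x,ẋ)=(0.528379, 2.551706) → end (x,ẋ)=(1.619734, 5.740951)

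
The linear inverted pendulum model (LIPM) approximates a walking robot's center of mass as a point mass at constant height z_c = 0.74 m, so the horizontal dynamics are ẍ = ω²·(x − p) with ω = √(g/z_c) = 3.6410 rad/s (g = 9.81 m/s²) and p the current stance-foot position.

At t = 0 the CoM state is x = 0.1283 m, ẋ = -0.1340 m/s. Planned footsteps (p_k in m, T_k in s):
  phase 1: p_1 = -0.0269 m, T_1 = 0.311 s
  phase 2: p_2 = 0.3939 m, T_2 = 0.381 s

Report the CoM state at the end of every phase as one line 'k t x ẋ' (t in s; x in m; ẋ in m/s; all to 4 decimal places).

1 0.3110 0.1877 0.5562
2 0.6920 0.2421 -0.2262

phase 1: p=-0.0269, T=0.311, ωT=1.132351, cosh=1.712609, sinh=1.390334; start (x,ẋ)=(0.128300, -0.134000) → end (x,ẋ)=(0.187728, 0.556165)
phase 2: p=0.3939, T=0.381, ωT=1.387221, cosh=2.126738, sinh=1.876970; start (x,ẋ)=(0.187728, 0.556165) → end (x,ẋ)=(0.242135, -0.226170)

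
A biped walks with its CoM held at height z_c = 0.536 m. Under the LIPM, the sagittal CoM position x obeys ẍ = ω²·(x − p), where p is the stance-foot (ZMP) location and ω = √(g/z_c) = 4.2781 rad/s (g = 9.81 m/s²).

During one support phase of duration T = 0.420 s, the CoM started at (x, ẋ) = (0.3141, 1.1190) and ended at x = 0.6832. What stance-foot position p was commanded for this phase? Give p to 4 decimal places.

ωT = 4.2781·0.420 = 1.796802; cosh(ωT) = 3.098080, sinh(ωT) = 2.932252
x(T) = p + (x₀−p)·cosh(ωT) + (ẋ₀/ω)·sinh(ωT) ⇒ p·(1 − cosh) = x(T) − x₀·cosh − (ẋ₀/ω)·sinh
numerator   = 0.6832 − (0.3141)·3.098080 − (1.1190/4.2781)·2.932252 = -1.056880
denominator = 1 − 3.098080 = -2.098080
p = -1.056880 / -2.098080 = 0.5037

p = 0.5037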